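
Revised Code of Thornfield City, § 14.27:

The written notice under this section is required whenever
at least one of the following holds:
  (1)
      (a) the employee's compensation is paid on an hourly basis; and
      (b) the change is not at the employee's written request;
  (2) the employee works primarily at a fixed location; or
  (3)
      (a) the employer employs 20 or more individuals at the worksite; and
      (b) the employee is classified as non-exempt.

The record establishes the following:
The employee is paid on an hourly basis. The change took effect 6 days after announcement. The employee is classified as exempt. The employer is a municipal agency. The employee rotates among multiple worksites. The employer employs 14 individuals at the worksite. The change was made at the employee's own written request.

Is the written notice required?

No — not required.

(a) hourly-paid — holds.
(b) not employee-requested — not satisfied.
(1): T AND F → false.
(2) fixed location — fails.
(a) ≥ 20 at site — not satisfied.
(b) non-exempt — not satisfied.
So (3) is not satisfied (F AND F).
Overall: F OR F OR F → false.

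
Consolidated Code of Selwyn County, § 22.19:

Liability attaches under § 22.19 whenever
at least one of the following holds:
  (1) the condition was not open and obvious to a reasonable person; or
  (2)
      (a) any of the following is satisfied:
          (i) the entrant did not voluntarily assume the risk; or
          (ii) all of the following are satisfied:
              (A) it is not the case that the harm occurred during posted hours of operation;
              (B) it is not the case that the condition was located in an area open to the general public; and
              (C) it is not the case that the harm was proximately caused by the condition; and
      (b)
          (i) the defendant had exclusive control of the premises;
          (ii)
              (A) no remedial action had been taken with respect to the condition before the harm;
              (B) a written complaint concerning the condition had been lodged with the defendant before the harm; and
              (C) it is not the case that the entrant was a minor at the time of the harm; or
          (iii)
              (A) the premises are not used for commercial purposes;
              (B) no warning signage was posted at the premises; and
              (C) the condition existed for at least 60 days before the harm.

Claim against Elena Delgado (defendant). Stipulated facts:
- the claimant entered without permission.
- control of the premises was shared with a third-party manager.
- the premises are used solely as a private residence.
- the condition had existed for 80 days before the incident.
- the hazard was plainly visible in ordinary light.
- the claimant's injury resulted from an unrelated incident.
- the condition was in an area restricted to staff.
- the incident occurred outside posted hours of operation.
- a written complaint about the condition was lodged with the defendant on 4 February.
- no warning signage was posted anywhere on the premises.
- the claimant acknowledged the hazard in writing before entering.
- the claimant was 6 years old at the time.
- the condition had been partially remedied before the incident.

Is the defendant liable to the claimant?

(1) not open/obvious — not met.
(i) no assumed risk — fails.
(A) not (during posted hours) — holds.
(B) not (public area) — satisfied.
(C) not (proximate cause) — met.
(ii) = T AND T AND T = true.
(a) = F OR T = true.
(i) exclusive control — fails.
(A) no remedial action — not met.
(B) complaint lodged — satisfied.
(C) not (entrant a minor) — fails.
So (ii) is not satisfied (F AND T AND F).
(A) not (commercial use) — holds.
(B) no signage posted — holds.
(C) condition ≥60 days old — met.
(iii): T AND T AND T → true.
So (b) is satisfied (F OR F OR T).
So (2) is satisfied (T AND T).
So Overall is satisfied (F OR T).

Yes — liable.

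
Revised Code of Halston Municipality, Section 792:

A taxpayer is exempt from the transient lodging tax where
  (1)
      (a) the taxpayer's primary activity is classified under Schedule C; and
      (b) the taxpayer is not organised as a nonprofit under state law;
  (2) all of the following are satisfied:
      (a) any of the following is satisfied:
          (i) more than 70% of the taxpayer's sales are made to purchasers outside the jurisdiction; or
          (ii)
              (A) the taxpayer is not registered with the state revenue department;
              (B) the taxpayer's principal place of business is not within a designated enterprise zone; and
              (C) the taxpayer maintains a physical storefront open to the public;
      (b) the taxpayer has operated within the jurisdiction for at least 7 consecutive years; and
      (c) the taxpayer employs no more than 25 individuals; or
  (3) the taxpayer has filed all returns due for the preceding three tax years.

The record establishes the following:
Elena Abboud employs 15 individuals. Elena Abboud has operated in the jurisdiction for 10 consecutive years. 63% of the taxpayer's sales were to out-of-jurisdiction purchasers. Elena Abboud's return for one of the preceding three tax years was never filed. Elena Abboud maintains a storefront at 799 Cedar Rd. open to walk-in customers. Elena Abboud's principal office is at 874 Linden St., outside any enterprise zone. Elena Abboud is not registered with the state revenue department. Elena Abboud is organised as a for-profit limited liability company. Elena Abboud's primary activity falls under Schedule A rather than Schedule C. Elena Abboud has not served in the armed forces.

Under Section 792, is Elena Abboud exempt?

Yes — exempt.

(a) Schedule C activity — fails.
(b) not (nonprofit) — met.
So (1) is not satisfied (F AND T).
(i) >70% out-of-jur. sales — not met.
(A) not (state-registered) — met.
(B) not (in enterprise zone) — satisfied.
(C) has storefront — met.
(ii) = T AND T AND T = true.
So (a) is satisfied (F OR T).
(b) ≥ 7 yrs in jurisdiction — satisfied.
(c) ≤ 25 employees — met.
So (2) is satisfied (T AND T AND T).
(3) returns current — not met.
So Overall is satisfied (F OR T OR F).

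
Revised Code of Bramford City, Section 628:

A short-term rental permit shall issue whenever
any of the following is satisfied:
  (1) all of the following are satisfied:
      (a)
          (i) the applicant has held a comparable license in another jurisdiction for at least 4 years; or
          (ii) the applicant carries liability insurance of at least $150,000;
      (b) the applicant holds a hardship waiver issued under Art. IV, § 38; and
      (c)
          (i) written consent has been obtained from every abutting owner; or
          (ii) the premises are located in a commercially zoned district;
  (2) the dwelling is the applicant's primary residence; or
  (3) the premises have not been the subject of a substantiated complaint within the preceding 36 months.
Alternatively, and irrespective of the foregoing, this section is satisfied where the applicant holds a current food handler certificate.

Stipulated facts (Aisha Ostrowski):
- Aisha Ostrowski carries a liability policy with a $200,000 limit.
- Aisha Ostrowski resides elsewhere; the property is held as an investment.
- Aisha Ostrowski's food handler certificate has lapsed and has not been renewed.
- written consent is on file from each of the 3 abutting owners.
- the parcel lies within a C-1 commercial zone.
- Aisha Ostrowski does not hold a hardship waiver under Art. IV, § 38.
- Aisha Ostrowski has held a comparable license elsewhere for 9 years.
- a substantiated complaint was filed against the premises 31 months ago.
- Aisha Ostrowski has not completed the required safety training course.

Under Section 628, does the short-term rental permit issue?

No — denied.

(i) prior license ≥ 4 yr — holds.
(ii) insurance ≥ $150,000 — holds.
(a): T OR T → true.
(b) hardship waiver — not satisfied.
(i) all abutters consent — satisfied.
(ii) commercially zoned — holds.
So (c) is satisfied (T OR T).
(1) = T AND F AND T = false.
(2) primary residence — fails.
(3) no complaint in 36 mo. — fails.
Overall: F OR F OR F → false.
Exception (food handler cert.) — not satisfied.
Result: main false OR exception false → false.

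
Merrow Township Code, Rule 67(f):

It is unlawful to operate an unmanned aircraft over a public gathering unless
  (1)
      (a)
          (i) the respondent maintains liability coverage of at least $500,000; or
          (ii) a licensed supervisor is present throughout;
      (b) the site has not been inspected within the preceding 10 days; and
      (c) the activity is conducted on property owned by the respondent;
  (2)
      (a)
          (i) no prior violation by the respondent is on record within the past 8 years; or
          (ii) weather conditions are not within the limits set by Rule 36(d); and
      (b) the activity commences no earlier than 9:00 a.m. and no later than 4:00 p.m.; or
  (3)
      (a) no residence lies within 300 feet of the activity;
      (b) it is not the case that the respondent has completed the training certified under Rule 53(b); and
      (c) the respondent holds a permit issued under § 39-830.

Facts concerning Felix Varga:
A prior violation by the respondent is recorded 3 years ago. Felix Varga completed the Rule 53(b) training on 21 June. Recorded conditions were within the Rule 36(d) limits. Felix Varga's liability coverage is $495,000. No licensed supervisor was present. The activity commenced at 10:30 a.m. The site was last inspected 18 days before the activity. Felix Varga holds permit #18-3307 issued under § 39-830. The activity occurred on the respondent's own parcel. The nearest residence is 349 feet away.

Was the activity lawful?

No — unlawful.

(i) coverage ≥ $500,000 — fails.
(ii) supervisor present — not satisfied.
(a) = F OR F = false.
(b) not (site inspected) — satisfied.
(c) own property — holds.
(1) = F AND T AND T = false.
(i) no prior violation — fails.
(ii) not (weather ok) — fails.
(a): F OR F → false.
(b) start within hours — holds.
(2): F AND T → false.
(a) no residence in 300 ft — met.
(b) not (training certified) — not met.
(c) holds permit — met.
So (3) is not satisfied (T AND F AND T).
So Overall is not satisfied (F OR F OR F).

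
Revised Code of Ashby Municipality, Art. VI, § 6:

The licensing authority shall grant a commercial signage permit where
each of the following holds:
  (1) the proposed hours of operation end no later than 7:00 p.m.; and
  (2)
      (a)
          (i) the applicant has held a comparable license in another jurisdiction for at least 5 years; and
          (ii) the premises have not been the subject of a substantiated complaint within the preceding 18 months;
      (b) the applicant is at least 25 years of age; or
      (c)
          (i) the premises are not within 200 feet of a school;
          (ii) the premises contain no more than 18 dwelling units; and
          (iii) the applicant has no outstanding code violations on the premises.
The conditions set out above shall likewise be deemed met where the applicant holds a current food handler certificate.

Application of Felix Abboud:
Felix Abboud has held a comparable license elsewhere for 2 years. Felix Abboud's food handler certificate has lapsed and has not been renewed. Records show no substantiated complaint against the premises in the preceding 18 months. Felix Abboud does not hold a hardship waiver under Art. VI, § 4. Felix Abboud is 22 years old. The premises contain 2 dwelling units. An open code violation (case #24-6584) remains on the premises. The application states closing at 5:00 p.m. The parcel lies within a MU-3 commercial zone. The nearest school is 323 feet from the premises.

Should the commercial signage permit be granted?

(1) closes by 7 p.m. — met.
(i) prior license ≥ 5 yr — fails.
(ii) no complaint in 18 mo. — met.
So (a) is not satisfied (F AND T).
(b) age ≥ 25 — not satisfied.
(i) ≥200 ft from school — met.
(ii) ≤ 18 units — satisfied.
(iii) no code violations — fails.
So (c) is not satisfied (T AND T AND F).
So (2) is not satisfied (F OR F OR F).
Overall: T AND F → false.
Exception (food handler cert.) — not satisfied.
Result: main false OR exception false → false.

No — denied.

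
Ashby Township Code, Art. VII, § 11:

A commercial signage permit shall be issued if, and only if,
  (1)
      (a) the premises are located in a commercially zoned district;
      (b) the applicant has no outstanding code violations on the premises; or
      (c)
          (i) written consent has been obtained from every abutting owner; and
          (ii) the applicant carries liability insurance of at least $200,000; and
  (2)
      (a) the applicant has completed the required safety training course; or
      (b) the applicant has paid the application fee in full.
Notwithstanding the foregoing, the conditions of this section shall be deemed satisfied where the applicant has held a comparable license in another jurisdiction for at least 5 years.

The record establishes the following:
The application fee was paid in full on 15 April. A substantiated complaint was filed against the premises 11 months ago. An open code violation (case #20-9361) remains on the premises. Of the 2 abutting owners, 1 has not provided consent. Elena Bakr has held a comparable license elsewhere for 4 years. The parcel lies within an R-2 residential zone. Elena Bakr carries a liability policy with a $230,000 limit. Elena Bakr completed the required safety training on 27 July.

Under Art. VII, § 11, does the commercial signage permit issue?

No — denied.

(a) commercially zoned — not satisfied.
(b) no code violations — fails.
(i) all abutters consent — not satisfied.
(ii) insurance ≥ $200,000 — met.
So (c) is not satisfied (F AND T).
(1): F OR F OR F → false.
(a) safety training — holds.
(b) fee paid — met.
(2) = T OR T = true.
So Overall is not satisfied (F AND T).
Exception (prior license ≥ 5 yr) — not satisfied.
Result: main false OR exception false → false.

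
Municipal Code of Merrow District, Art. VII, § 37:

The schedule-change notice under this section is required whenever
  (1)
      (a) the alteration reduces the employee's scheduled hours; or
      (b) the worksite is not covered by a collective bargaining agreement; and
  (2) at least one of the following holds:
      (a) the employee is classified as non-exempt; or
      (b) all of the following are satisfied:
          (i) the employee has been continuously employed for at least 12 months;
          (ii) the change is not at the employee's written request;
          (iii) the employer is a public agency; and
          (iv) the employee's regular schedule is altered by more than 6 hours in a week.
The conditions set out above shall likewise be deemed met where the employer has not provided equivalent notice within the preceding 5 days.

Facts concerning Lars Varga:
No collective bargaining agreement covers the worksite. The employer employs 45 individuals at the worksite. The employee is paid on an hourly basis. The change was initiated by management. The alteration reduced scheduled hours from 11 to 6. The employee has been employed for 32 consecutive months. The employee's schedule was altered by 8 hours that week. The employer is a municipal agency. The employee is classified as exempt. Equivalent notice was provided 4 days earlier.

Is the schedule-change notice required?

Yes — required.

(a) hours reduced — satisfied.
(b) no CBA — satisfied.
(1) = T OR T = true.
(a) non-exempt — not met.
(i) tenure ≥ 12 mo. — met.
(ii) not employee-requested — satisfied.
(iii) public agency — holds.
(iv) schedule shift > 6h — satisfied.
(b): T AND T AND T AND T → true.
So (2) is satisfied (F OR T).
So Overall is satisfied (T AND T).
Exception (no recent notice) — not satisfied.
Result: main true OR exception false → true.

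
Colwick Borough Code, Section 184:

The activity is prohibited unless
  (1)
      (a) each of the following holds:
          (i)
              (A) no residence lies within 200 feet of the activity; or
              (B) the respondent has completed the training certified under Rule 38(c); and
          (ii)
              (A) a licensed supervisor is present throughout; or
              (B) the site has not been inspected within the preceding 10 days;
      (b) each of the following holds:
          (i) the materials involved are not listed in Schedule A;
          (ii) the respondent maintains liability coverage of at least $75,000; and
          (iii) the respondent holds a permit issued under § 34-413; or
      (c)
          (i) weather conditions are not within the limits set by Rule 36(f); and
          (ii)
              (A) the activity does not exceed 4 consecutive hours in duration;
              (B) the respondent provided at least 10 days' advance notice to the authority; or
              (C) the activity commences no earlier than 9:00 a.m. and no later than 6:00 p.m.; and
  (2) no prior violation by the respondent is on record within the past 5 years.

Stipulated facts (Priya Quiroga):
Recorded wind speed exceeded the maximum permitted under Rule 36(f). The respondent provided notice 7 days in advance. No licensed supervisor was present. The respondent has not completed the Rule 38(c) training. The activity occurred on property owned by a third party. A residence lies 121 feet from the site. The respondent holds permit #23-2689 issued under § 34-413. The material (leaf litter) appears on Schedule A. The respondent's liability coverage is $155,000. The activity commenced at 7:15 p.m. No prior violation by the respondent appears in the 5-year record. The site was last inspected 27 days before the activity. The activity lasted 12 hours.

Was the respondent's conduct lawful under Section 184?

No — unlawful.

(A) no residence in 200 ft — fails.
(B) training certified — fails.
So (i) is not satisfied (F OR F).
(A) supervisor present — fails.
(B) not (site inspected) — satisfied.
(ii): F OR T → true.
(a): F AND T → false.
(i) not (Schedule A material) — not satisfied.
(ii) coverage ≥ $75,000 — met.
(iii) holds permit — satisfied.
(b): F AND T AND T → false.
(i) not (weather ok) — met.
(A) ≤ 4 hrs duration — fails.
(B) ≥10 days' notice — fails.
(C) start within hours — not satisfied.
So (ii) is not satisfied (F OR F OR F).
(c) = T AND F = false.
(1): F OR F OR F → false.
(2) no prior violation — holds.
Overall = F AND T = false.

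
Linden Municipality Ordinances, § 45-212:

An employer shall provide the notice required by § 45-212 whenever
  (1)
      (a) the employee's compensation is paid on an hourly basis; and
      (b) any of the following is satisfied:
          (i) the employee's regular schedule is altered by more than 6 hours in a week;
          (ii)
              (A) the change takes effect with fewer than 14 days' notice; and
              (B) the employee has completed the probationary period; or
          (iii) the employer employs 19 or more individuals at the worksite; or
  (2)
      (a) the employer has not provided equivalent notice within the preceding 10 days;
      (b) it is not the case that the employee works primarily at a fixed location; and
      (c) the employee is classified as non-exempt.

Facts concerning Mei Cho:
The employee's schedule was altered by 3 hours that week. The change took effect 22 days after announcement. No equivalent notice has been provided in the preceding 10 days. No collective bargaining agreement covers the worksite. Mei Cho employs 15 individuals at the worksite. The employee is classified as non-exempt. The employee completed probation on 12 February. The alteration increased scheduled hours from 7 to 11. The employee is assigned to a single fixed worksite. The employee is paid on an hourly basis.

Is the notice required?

No — not required.

(a) hourly-paid — holds.
(i) schedule shift > 6h — not met.
(A) < 14 days' notice — not met.
(B) past probation — satisfied.
(ii): F AND T → false.
(iii) ≥ 19 at site — not met.
(b): F OR F OR F → false.
(1): T AND F → false.
(a) no recent notice — satisfied.
(b) not (fixed location) — fails.
(c) non-exempt — met.
(2): T AND F AND T → false.
Overall = F OR F = false.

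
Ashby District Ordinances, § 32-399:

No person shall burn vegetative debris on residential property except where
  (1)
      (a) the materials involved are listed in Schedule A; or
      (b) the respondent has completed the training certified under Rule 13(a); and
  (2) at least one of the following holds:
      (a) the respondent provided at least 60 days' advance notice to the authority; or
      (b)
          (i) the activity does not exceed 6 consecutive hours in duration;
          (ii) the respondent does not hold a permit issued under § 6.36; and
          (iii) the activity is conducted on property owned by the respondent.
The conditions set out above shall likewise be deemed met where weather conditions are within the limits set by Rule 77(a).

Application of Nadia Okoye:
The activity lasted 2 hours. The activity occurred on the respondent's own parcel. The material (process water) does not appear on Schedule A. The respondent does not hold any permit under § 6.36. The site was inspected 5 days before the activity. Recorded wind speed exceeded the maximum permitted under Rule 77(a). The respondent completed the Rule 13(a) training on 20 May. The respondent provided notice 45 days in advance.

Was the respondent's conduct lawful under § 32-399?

(a) Schedule A material — not met.
(b) training certified — satisfied.
(1) = F OR T = true.
(a) ≥60 days' notice — not satisfied.
(i) ≤ 6 hrs duration — holds.
(ii) not (holds permit) — satisfied.
(iii) own property — satisfied.
(b) = T AND T AND T = true.
(2) = F OR T = true.
So Overall is satisfied (T AND T).
Exception (weather ok) — not satisfied.
Result: main true OR exception false → true.

Yes — lawful.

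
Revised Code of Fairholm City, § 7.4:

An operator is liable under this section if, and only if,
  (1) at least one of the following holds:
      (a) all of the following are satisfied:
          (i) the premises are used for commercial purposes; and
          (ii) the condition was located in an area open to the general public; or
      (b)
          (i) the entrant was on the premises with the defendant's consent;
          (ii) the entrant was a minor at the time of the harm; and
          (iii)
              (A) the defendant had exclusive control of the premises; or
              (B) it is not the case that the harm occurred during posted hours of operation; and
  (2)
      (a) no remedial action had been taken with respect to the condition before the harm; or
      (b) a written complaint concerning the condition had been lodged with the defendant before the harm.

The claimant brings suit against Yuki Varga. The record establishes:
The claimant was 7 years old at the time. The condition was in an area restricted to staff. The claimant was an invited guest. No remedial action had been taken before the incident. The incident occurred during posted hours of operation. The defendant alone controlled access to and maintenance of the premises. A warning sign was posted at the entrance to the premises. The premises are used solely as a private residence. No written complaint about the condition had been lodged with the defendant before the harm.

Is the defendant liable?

Yes — liable.

(i) commercial use — fails.
(ii) public area — not satisfied.
(a): F AND F → false.
(i) consent to enter — holds.
(ii) entrant a minor — satisfied.
(A) exclusive control — holds.
(B) not (during posted hours) — not satisfied.
(iii): T OR F → true.
(b) = T AND T AND T = true.
So (1) is satisfied (F OR T).
(a) no remedial action — met.
(b) complaint lodged — fails.
(2): T OR F → true.
Overall = T AND T = true.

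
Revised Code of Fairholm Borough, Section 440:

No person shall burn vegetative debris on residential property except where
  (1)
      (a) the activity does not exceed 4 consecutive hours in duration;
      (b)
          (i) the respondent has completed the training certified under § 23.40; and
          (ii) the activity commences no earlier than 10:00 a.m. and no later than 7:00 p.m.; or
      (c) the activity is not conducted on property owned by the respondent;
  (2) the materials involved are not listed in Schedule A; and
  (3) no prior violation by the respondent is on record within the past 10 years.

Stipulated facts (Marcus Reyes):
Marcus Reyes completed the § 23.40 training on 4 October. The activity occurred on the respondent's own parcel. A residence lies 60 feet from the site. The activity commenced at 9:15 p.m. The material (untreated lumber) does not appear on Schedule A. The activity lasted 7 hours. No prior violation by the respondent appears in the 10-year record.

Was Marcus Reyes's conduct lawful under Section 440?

No — unlawful.

(a) ≤ 4 hrs duration — fails.
(i) training certified — satisfied.
(ii) start within hours — not satisfied.
So (b) is not satisfied (T AND F).
(c) not (own property) — not met.
(1) = F OR F OR F = false.
(2) not (Schedule A material) — met.
(3) no prior violation — holds.
Overall = F AND T AND T = false.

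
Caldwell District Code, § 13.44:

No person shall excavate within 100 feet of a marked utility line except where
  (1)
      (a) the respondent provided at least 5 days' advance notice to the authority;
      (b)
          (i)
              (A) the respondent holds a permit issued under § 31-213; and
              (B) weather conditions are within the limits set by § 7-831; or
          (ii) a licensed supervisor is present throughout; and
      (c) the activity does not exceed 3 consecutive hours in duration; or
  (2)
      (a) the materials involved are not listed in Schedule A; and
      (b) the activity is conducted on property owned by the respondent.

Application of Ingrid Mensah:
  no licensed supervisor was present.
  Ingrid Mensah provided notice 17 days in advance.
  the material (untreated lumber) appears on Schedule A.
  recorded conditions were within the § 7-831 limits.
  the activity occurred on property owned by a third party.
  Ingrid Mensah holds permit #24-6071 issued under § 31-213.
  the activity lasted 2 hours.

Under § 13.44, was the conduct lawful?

Yes — lawful.

(a) ≥5 days' notice — satisfied.
(A) holds permit — holds.
(B) weather ok — satisfied.
(i) = T AND T = true.
(ii) supervisor present — fails.
(b): T OR F → true.
(c) ≤ 3 hrs duration — met.
(1) = T AND T AND T = true.
(a) not (Schedule A material) — not met.
(b) own property — not satisfied.
(2): F AND F → false.
Overall = T OR F = true.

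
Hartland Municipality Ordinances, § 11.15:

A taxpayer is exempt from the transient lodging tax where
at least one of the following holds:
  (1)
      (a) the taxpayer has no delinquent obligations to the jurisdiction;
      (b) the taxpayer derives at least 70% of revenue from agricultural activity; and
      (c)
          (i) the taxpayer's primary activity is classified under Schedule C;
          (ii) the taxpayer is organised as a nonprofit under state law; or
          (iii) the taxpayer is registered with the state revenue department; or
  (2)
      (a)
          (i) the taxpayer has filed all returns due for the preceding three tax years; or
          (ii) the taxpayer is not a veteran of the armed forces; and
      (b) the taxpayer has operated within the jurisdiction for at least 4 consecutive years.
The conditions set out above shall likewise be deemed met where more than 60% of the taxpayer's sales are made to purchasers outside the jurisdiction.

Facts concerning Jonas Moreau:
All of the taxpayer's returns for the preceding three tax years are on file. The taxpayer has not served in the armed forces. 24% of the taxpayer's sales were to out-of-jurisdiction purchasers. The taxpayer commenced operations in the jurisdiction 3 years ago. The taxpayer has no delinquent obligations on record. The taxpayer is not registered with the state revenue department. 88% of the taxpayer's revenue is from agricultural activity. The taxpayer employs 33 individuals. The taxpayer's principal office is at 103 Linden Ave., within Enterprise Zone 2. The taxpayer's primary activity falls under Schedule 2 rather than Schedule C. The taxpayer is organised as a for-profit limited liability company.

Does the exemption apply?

(a) no delinquency — met.
(b) ≥70% agricultural — holds.
(i) Schedule C activity — not met.
(ii) nonprofit — fails.
(iii) state-registered — not satisfied.
(c) = F OR F OR F = false.
(1) = T AND T AND F = false.
(i) returns current — holds.
(ii) not (veteran) — holds.
(a): T OR T → true.
(b) ≥ 4 yrs in jurisdiction — not satisfied.
So (2) is not satisfied (T AND F).
So Overall is not satisfied (F OR F).
Exception (>60% out-of-jur. sales) — not satisfied.
Result: main false OR exception false → false.

No — not exempt.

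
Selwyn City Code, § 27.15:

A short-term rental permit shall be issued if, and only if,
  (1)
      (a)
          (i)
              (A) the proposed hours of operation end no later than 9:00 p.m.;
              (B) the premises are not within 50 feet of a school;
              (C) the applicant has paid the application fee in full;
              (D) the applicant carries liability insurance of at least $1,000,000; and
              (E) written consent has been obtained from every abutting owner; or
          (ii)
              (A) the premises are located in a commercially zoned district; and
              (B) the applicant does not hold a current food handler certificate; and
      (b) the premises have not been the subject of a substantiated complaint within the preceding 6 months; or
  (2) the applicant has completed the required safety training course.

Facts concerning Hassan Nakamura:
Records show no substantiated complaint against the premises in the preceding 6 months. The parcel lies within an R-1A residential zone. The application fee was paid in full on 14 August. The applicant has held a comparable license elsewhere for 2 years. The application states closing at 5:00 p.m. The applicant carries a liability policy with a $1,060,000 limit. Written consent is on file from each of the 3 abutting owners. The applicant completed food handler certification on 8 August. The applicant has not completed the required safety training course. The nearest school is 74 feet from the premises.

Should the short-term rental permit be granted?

Yes — granted.

(A) closes by 9 p.m. — satisfied.
(B) ≥50 ft from school — met.
(C) fee paid — satisfied.
(D) insurance ≥ $1,000,000 — met.
(E) all abutters consent — satisfied.
(i) = T AND T AND T AND T AND T = true.
(A) commercially zoned — not satisfied.
(B) not (food handler cert.) — fails.
(ii) = F AND F = false.
So (a) is satisfied (T OR F).
(b) no complaint in 6 mo. — met.
So (1) is satisfied (T AND T).
(2) safety training — not satisfied.
Overall: T OR F → true.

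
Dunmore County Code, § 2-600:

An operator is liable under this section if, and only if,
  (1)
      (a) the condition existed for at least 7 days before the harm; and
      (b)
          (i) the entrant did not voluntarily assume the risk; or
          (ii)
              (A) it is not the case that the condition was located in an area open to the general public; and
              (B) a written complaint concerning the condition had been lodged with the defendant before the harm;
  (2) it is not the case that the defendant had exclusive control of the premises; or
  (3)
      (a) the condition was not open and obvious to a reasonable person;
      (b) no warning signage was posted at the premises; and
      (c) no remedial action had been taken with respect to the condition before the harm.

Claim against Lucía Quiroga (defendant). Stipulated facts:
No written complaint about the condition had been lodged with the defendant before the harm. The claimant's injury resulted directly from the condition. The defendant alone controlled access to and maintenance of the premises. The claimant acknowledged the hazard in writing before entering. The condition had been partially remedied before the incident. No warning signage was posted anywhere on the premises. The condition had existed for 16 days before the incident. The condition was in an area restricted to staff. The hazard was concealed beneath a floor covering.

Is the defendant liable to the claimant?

No — not liable.

(a) condition ≥7 days old — holds.
(i) no assumed risk — not met.
(A) not (public area) — satisfied.
(B) complaint lodged — fails.
(ii) = T AND F = false.
(b) = F OR F = false.
So (1) is not satisfied (T AND F).
(2) not (exclusive control) — not satisfied.
(a) not open/obvious — holds.
(b) no signage posted — holds.
(c) no remedial action — not met.
(3): T AND T AND F → false.
Overall: F OR F OR F → false.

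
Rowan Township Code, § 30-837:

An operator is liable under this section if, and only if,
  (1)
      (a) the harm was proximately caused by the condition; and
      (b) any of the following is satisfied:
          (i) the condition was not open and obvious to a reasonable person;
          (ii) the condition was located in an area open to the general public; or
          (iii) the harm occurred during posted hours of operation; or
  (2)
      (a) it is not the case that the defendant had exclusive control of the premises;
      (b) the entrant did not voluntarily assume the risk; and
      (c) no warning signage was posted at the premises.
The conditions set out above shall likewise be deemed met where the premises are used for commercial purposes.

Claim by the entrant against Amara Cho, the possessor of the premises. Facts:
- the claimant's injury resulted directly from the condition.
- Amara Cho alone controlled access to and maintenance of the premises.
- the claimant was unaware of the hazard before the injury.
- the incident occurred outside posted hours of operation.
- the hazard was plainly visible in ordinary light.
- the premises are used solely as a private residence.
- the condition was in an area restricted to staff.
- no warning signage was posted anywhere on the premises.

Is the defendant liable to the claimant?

No — not liable.

(a) proximate cause — holds.
(i) not open/obvious — not met.
(ii) public area — not met.
(iii) during posted hours — not satisfied.
(b): F OR F OR F → false.
(1) = T AND F = false.
(a) not (exclusive control) — not met.
(b) no assumed risk — satisfied.
(c) no signage posted — met.
(2): F AND T AND T → false.
Overall = F OR F = false.
Exception (commercial use) — not satisfied.
Result: main false OR exception false → false.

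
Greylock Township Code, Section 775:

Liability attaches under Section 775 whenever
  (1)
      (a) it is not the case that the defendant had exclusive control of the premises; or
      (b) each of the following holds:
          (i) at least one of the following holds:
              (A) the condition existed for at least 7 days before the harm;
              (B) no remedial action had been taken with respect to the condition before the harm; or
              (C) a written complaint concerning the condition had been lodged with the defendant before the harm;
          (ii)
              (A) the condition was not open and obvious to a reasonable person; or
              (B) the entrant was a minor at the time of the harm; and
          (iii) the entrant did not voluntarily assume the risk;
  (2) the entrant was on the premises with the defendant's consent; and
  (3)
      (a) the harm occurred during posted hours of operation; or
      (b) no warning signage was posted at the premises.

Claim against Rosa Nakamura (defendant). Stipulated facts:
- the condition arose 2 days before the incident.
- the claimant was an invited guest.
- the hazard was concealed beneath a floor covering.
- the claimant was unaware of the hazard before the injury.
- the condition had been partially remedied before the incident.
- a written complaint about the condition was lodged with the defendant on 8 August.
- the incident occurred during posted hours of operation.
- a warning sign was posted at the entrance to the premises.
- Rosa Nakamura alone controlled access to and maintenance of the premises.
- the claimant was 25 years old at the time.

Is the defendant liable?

(a) not (exclusive control) — not satisfied.
(A) condition ≥7 days old — not met.
(B) no remedial action — not met.
(C) complaint lodged — holds.
(i): F OR F OR T → true.
(A) not open/obvious — met.
(B) entrant a minor — not met.
(ii) = T OR F = true.
(iii) no assumed risk — holds.
(b) = T AND T AND T = true.
So (1) is satisfied (F OR T).
(2) consent to enter — met.
(a) during posted hours — holds.
(b) no signage posted — not satisfied.
So (3) is satisfied (T OR F).
Overall = T AND T AND T = true.

Yes — liable.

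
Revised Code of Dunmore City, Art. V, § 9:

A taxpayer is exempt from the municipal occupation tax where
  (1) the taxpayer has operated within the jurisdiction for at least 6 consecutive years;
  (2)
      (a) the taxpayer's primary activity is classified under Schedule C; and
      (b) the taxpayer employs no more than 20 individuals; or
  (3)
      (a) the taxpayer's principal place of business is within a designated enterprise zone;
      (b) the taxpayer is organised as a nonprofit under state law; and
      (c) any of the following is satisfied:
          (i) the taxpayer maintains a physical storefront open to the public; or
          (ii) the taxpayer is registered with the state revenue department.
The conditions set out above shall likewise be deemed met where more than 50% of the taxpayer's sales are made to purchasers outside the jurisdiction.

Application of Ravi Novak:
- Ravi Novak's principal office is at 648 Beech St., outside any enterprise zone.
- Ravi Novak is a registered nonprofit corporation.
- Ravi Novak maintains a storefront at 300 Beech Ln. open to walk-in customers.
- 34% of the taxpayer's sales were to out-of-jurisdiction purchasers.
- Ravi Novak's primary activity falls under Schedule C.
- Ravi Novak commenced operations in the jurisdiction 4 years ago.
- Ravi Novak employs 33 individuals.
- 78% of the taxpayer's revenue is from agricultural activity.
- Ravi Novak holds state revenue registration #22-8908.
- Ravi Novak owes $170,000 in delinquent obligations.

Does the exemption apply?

No — not exempt.

(1) ≥ 6 yrs in jurisdiction — fails.
(a) Schedule C activity — satisfied.
(b) ≤ 20 employees — not met.
(2): T AND F → false.
(a) in enterprise zone — fails.
(b) nonprofit — met.
(i) has storefront — met.
(ii) state-registered — holds.
(c) = T OR T = true.
(3): F AND T AND T → false.
So Overall is not satisfied (F OR F OR F).
Exception (>50% out-of-jur. sales) — not satisfied.
Result: main false OR exception false → false.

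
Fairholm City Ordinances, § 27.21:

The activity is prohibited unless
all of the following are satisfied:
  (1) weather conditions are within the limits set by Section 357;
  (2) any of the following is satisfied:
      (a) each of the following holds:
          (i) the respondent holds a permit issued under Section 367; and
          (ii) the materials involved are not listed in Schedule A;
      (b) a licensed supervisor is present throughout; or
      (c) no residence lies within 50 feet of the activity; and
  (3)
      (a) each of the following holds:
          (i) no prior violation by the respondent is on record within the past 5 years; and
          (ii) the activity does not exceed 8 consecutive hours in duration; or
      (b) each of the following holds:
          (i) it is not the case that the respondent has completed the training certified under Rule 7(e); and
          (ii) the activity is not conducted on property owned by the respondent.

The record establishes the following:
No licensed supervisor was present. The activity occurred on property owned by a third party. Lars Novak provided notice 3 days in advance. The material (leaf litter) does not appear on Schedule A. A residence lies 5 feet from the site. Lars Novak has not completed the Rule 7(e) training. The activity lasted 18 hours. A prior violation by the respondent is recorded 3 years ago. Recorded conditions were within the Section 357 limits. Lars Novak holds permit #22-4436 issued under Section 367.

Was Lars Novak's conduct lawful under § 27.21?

(1) weather ok — satisfied.
(i) holds permit — holds.
(ii) not (Schedule A material) — satisfied.
So (a) is satisfied (T AND T).
(b) supervisor present — not met.
(c) no residence in 50 ft — fails.
(2): T OR F OR F → true.
(i) no prior violation — not met.
(ii) ≤ 8 hrs duration — fails.
(a): F AND F → false.
(i) not (training certified) — met.
(ii) not (own property) — satisfied.
(b) = T AND T = true.
So (3) is satisfied (F OR T).
So Overall is satisfied (T AND T AND T).

Yes — lawful.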